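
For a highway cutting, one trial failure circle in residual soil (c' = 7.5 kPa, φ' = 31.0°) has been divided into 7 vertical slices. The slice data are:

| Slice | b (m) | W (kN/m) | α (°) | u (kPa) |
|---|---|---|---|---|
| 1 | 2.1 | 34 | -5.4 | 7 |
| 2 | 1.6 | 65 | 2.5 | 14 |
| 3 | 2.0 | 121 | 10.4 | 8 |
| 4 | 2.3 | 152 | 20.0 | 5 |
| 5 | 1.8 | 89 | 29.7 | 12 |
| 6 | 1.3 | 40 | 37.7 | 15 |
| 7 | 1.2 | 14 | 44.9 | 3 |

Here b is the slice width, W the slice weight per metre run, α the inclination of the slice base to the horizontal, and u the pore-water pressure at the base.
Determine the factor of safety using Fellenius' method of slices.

Ordinary method of slices: FS = Σ[c'·Δl_i + (W_i cosα_i − u_i·Δl_i)·tanφ'] / Σ W_i sinα_i, with Δl_i = b_i / cosα_i.
Slice 1: Δl = 2.1/cos(-5.4°) = 2.109 m; N'_1 = 34·cos(-5.4°) − 7·2.109 = 19.1; c'Δl = 15.82; W sinα = -3.2
Slice 2: Δl = 1.6/cos2.5° = 1.602 m; N'_2 = 65·cos2.5° − 14·1.602 = 42.5; c'Δl = 12.01; W sinα = 2.8
Slice 3: Δl = 2.0/cos10.4° = 2.033 m; N'_3 = 121·cos10.4° − 8·2.033 = 102.7; c'Δl = 15.25; W sinα = 21.8
Slice 4: Δl = 2.3/cos20.0° = 2.448 m; N'_4 = 152·cos20.0° − 5·2.448 = 130.6; c'Δl = 18.36; W sinα = 52.0
Slice 5: Δl = 1.8/cos29.7° = 2.072 m; N'_5 = 89·cos29.7° − 12·2.072 = 52.4; c'Δl = 15.54; W sinα = 44.1
Slice 6: Δl = 1.3/cos37.7° = 1.643 m; N'_6 = 40·cos37.7° − 15·1.643 = 7.0; c'Δl = 12.32; W sinα = 24.5
Slice 7: Δl = 1.2/cos44.9° = 1.694 m; N'_7 = 14·cos44.9° − 3·1.694 = 4.8; c'Δl = 12.71; W sinα = 9.9
Σc'Δl = 102.0 kN/m; ΣN' = 359.2 kN/m; ΣW sinα = 151.9 kN/m
Resisting = 102.0 + 359.2·tan31.0° = 102.0 + 215.8 = 317.9 kN/m
FS = 317.9 / 151.9 = 2.092

FS = 2.09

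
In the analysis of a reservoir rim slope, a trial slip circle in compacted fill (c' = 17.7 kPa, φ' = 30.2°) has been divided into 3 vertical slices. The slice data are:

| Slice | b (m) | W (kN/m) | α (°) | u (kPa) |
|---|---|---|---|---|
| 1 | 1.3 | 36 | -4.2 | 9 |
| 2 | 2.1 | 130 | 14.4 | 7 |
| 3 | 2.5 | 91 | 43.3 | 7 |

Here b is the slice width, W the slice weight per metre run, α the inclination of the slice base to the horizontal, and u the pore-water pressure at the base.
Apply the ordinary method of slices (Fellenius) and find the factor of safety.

Ordinary method of slices: FS = Σ[c'·Δl_i + (W_i cosα_i − u_i·Δl_i)·tanφ'] / Σ W_i sinα_i, with Δl_i = b_i / cosα_i.
Slice 1: Δl = 1.3/cos(-4.2°) = 1.304 m; N'_1 = 36·cos(-4.2°) − 9·1.304 = 24.2; c'Δl = 23.07; W sinα = -2.6
Slice 2: Δl = 2.1/cos14.4° = 2.168 m; N'_2 = 130·cos14.4° − 7·2.168 = 110.7; c'Δl = 38.38; W sinα = 32.3
Slice 3: Δl = 2.5/cos43.3° = 3.435 m; N'_3 = 91·cos43.3° − 7·3.435 = 42.2; c'Δl = 60.80; W sinα = 62.4
Σc'Δl = 122.2 kN/m; ΣN' = 177.1 kN/m; ΣW sinα = 92.1 kN/m
Resisting = 122.2 + 177.1·tan30.2° = 122.2 + 103.1 = 225.3 kN/m
FS = 225.3 / 92.1 = 2.446

FS = 2.45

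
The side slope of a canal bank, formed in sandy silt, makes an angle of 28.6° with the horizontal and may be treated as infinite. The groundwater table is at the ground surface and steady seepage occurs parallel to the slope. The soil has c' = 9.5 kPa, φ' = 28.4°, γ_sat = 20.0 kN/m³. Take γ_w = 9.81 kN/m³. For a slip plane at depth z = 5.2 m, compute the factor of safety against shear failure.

FS = 0.72

With seepage parallel to the slope and the water table at the surface, the effective normal stress on the slip plane uses the buoyant unit weight γ' = γ_sat − γ_w while the driving shear stress uses γ_sat:
FS = [c' + γ' z cos²β tanφ'] / [γ_sat z sinβ cosβ]
γ' = 20.0 − 9.81 = 10.19 kN/m³
Numerator = 9.5 + 10.19·5.2·cos²28.6°·tan28.4° = 9.5 + 10.19·5.2·0.7709·0.5407 = 31.585 kPa
Denominator = 20.0·5.2·sin28.6°·cos28.6° = 20.0·5.2·0.4787·0.8780 = 43.709 kPa
FS = 31.585 / 43.709 = 0.723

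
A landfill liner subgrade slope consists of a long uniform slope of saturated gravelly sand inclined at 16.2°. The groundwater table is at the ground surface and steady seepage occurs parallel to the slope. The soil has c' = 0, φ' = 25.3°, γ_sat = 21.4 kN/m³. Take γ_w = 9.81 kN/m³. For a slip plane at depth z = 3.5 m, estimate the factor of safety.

With seepage parallel to the slope and the water table at the surface, the effective normal stress on the slip plane uses the buoyant unit weight γ' = γ_sat − γ_w while the driving shear stress uses γ_sat:
FS = [c' + γ' z cos²β tanφ'] / [γ_sat z sinβ cosβ]
(For c' = 0 this reduces to FS = (γ'/γ_sat)·tanφ'/tanβ.)
γ' = 21.4 − 9.81 = 11.59 kN/m³
Numerator = 0.0 + 11.59·3.5·cos²16.2°·tan25.3° = 0.0 + 11.59·3.5·0.9222·0.4727 = 17.682 kPa
Denominator = 21.4·3.5·sin16.2°·cos16.2° = 21.4·3.5·0.2790·0.9603 = 20.067 kPa
FS = 17.682 / 20.067 = 0.881

FS = 0.88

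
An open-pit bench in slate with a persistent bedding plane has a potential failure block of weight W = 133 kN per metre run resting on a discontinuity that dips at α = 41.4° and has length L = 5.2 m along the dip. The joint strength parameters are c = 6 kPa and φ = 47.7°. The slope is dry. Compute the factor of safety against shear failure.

FS = 1.60

Resolving the block weight along and normal to the plane and applying the Mohr–Coulomb strength on the joint:
N' = W cosα = 133·cos41.4° = 99.8 kN/m
Driving force T = W sinα = 133·sin41.4° = 88.0 kN/m
Resisting force R = c·L + N'·tanφ = 6·5.2 + 99.8·tan47.7° = 31.2 + 109.6 = 140.8 kN/m
FS = R / T = 140.8 / 88.0 = 1.601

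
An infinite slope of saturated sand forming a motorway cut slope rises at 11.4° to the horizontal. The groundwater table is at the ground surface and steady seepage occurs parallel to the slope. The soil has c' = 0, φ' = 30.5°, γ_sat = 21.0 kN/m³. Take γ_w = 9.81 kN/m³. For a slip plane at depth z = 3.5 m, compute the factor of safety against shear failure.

With seepage parallel to the slope and the water table at the surface, the effective normal stress on the slip plane uses the buoyant unit weight γ' = γ_sat − γ_w while the driving shear stress uses γ_sat:
FS = [c' + γ' z cos²β tanφ'] / [γ_sat z sinβ cosβ]
(For c' = 0 this reduces to FS = (γ'/γ_sat)·tanφ'/tanβ.)
γ' = 21.0 − 9.81 = 11.19 kN/m³
Numerator = 0.0 + 11.19·3.5·cos²11.4°·tan30.5° = 0.0 + 11.19·3.5·0.9609·0.5890 = 22.169 kPa
Denominator = 21.0·3.5·sin11.4°·cos11.4° = 21.0·3.5·0.1977·0.9803 = 14.241 kPa
FS = 22.169 / 14.241 = 1.557

FS = 1.56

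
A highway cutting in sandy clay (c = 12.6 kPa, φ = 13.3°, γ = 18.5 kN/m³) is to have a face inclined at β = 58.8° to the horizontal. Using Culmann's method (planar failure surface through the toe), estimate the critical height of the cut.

H_c = 7.58 m

Culmann's analysis gives the critical failure plane at α_cr = (β + φ)/2 = (58.8 + 13.3)/2 = 36.0°, and the critical height
H_c = (4c/γ) · sinβ cosφ / [1 − cos(β − φ)]
    = (4·12.6/18.5) · sin58.8°·cos13.3° / [1 − cos(45.5°)]
    = 2.724 · 0.8554·0.9732 / [1 − 0.7009]
    = 2.724 · 0.8324 / 0.2991
    = 7.58 m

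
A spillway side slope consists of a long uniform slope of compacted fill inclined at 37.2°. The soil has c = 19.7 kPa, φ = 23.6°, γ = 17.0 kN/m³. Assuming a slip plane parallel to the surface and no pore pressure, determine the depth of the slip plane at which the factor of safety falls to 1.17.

z = 4.05 m

Setting FS = 1.17 in FS = [c + γz cos²β tanφ] / [γz sinβ cosβ] and solving for z:
z = c / [γ cosβ (FS·sinβ − cosβ·tanφ)]
  = 19.7 / [17.0·cos37.2°·(1.17·sin37.2° − cos37.2°·tan23.6°)]
  = 19.7 / [17.0·0.7965·(1.17·0.6046 − 0.7965·0.4369)]
  = 19.7 / 4.8664 = 4.048 m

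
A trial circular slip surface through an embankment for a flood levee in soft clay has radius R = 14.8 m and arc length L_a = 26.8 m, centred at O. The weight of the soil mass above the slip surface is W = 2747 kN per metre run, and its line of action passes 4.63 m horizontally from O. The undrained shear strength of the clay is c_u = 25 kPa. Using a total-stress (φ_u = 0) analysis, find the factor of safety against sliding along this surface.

FS = 0.78

Taking moments about the centre O, the resisting moment is provided by the undrained shear strength acting along the arc:
M_R = c_u·L_a·R = 25·26.80·14.8 = 9916.0 kN·m/m
M_D = W·d = 2747·4.63 = 12718.6 kN·m/m
FS = M_R / M_D = 9916.0 / 12718.6 = 0.780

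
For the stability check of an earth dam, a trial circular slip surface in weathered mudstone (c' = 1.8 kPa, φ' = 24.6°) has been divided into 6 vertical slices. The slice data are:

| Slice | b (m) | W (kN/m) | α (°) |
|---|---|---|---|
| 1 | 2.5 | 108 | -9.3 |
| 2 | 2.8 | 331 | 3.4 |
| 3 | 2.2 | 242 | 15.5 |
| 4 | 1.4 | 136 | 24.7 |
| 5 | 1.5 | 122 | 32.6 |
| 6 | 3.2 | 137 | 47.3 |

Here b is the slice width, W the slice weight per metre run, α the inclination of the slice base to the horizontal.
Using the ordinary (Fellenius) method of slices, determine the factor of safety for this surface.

FS = 1.66

Ordinary method of slices: FS = Σ[c'·Δl_i + (W_i cosα_i)·tanφ'] / Σ W_i sinα_i, with Δl_i = b_i / cosα_i.
Slice 1: Δl = 2.5/cos(-9.3°) = 2.533 m; N'_1 = 108·cos(-9.3°) = 106.6; c'Δl = 4.56; W sinα = -17.5
Slice 2: Δl = 2.8/cos3.4° = 2.805 m; N'_2 = 331·cos3.4° = 330.4; c'Δl = 5.05; W sinα = 19.6
Slice 3: Δl = 2.2/cos15.5° = 2.283 m; N'_3 = 242·cos15.5° = 233.2; c'Δl = 4.11; W sinα = 64.7
Slice 4: Δl = 1.4/cos24.7° = 1.541 m; N'_4 = 136·cos24.7° = 123.6; c'Δl = 2.77; W sinα = 56.8
Slice 5: Δl = 1.5/cos32.6° = 1.781 m; N'_5 = 122·cos32.6° = 102.8; c'Δl = 3.20; W sinα = 65.7
Slice 6: Δl = 3.2/cos47.3° = 4.719 m; N'_6 = 137·cos47.3° = 92.9; c'Δl = 8.49; W sinα = 100.7
Σc'Δl = 28.2 kN/m; ΣN' = 989.4 kN/m; ΣW sinα = 290.1 kN/m
Resisting = 28.2 + 989.4·tan24.6° = 28.2 + 453.0 = 481.2 kN/m
FS = 481.2 / 290.1 = 1.659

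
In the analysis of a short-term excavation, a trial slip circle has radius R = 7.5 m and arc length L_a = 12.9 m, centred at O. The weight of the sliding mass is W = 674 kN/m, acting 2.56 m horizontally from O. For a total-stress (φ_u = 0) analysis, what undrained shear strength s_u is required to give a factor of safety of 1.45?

FS = s_u·L_a·R / (W·d), so s_u = FS·W·d / (L_a·R).
s_u = 1.45·674·2.56 / (12.90·7.5) = 2501.9 / 96.75 = 25.86 kPa

s_u = 25.9 kPa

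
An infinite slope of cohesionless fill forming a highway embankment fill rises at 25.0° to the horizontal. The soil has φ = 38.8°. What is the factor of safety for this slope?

FS = 1.72

For a dry cohesionless infinite slope the factor of safety is FS = tanφ / tanβ.
FS = tan38.8° / tan25.0° = 0.8040 / 0.4663 = 1.724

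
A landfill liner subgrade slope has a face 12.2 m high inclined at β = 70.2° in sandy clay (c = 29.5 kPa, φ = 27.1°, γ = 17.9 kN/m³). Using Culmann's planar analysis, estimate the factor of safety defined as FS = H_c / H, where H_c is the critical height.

H_c = (4c/γ) · sinβ cosφ / [1 − cos(β − φ)]
    = (4·29.5/17.9) · sin70.2°·cos27.1° / [1 − cos43.1°]
    = 6.592 · 0.8376 / 0.2698 = 20.46 m
FS = H_c / H = 20.46 / 12.2 = 1.677

FS = 1.68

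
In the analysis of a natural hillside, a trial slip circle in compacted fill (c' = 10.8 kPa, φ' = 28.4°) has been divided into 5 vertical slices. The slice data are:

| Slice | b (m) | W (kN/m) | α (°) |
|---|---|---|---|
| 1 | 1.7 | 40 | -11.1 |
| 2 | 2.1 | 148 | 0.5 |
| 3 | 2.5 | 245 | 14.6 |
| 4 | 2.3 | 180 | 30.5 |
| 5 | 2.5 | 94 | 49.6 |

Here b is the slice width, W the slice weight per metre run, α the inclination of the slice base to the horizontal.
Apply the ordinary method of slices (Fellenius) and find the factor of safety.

FS = 2.23

Ordinary method of slices: FS = Σ[c'·Δl_i + (W_i cosα_i)·tanφ'] / Σ W_i sinα_i, with Δl_i = b_i / cosα_i.
Slice 1: Δl = 1.7/cos(-11.1°) = 1.732 m; N'_1 = 40·cos(-11.1°) = 39.3; c'Δl = 18.71; W sinα = -7.7
Slice 2: Δl = 2.1/cos0.5° = 2.100 m; N'_2 = 148·cos0.5° = 148.0; c'Δl = 22.68; W sinα = 1.3
Slice 3: Δl = 2.5/cos14.6° = 2.583 m; N'_3 = 245·cos14.6° = 237.1; c'Δl = 27.90; W sinα = 61.8
Slice 4: Δl = 2.3/cos30.5° = 2.669 m; N'_4 = 180·cos30.5° = 155.1; c'Δl = 28.83; W sinα = 91.4
Slice 5: Δl = 2.5/cos49.6° = 3.857 m; N'_5 = 94·cos49.6° = 60.9; c'Δl = 41.66; W sinα = 71.6
Σc'Δl = 139.8 kN/m; ΣN' = 640.4 kN/m; ΣW sinα = 218.3 kN/m
Resisting = 139.8 + 640.4·tan28.4° = 139.8 + 346.2 = 486.0 kN/m
FS = 486.0 / 218.3 = 2.226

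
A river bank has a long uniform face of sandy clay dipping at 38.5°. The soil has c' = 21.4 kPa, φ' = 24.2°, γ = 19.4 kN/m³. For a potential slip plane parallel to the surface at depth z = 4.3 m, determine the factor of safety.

For an infinite slope with a slip plane parallel to the surface (no pore pressure): FS = [c' + γz cos²β tanφ'] / [γz sinβ cosβ].
γz = 19.4·4.3 = 83.42 kN/m²
Numerator = 21.4 + 83.42·cos²38.5°·tan24.2° = 21.4 + 83.42·0.6125·0.4494 = 44.362 kPa
Denominator = 83.42·sin38.5°·cos38.5° = 83.42·0.6225·0.7826 = 40.641 kPa
FS = 44.362 / 40.641 = 1.092

FS = 1.09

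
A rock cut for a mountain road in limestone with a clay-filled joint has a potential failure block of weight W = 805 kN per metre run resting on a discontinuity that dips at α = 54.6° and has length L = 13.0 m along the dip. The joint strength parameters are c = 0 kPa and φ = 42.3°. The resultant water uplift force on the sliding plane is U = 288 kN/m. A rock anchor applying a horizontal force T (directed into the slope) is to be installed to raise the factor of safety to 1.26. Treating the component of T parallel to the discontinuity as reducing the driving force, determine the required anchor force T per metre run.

Resolving forces along and normal to the sliding plane, with the horizontal anchor force T adding T·sinα to the effective normal force and T·cosα acting up the plane against the driving force:
FS = [cL + (W cosα − U + T sinα) tanφ] / [W sinα − T cosα]
Without the anchor: N' = 178.3 kN/m, driving T_d = 656.2 kN/m, resisting R = 0·13.0 + 178.3·tan42.3° = 162.3 kN/m, FS = 0.25.
Setting FS = 1.26 and solving for T:
1.26·(656.2 − T cos54.6°) = 162.3 + T sin54.6°·tan42.3°
T·(sin54.6°·tan42.3° + 1.26·cos54.6°) = 1.26·656.2 − 162.3
T·(0.8151·0.9099 + 1.26·0.5793) = 826.8 − 162.3 = 664.5
T·1.4716 = 664.5
T = 451.6 kN/m

T = 452 kN/m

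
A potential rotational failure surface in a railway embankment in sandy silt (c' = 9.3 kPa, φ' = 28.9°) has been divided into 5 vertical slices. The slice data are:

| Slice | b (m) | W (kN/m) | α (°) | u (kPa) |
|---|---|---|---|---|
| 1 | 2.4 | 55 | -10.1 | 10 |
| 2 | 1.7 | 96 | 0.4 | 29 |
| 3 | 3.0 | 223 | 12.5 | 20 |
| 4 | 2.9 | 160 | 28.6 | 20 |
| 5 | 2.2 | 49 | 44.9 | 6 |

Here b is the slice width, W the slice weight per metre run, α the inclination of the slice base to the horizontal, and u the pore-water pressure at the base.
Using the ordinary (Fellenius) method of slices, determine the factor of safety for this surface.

FS = 2.03

Ordinary method of slices: FS = Σ[c'·Δl_i + (W_i cosα_i − u_i·Δl_i)·tanφ'] / Σ W_i sinα_i, with Δl_i = b_i / cosα_i.
Slice 1: Δl = 2.4/cos(-10.1°) = 2.438 m; N'_1 = 55·cos(-10.1°) − 10·2.438 = 29.8; c'Δl = 22.67; W sinα = -9.6
Slice 2: Δl = 1.7/cos0.4° = 1.700 m; N'_2 = 96·cos0.4° − 29·1.700 = 46.7; c'Δl = 15.81; W sinα = 0.7
Slice 3: Δl = 3.0/cos12.5° = 3.073 m; N'_3 = 223·cos12.5° − 20·3.073 = 156.3; c'Δl = 28.58; W sinα = 48.3
Slice 4: Δl = 2.9/cos28.6° = 3.303 m; N'_4 = 160·cos28.6° − 20·3.303 = 74.4; c'Δl = 30.72; W sinα = 76.6
Slice 5: Δl = 2.2/cos44.9° = 3.106 m; N'_5 = 49·cos44.9° − 6·3.106 = 16.1; c'Δl = 28.88; W sinα = 34.6
Σc'Δl = 126.7 kN/m; ΣN' = 323.2 kN/m; ΣW sinα = 150.5 kN/m
Resisting = 126.7 + 323.2·tan28.9° = 126.7 + 178.4 = 305.1 kN/m
FS = 305.1 / 150.5 = 2.028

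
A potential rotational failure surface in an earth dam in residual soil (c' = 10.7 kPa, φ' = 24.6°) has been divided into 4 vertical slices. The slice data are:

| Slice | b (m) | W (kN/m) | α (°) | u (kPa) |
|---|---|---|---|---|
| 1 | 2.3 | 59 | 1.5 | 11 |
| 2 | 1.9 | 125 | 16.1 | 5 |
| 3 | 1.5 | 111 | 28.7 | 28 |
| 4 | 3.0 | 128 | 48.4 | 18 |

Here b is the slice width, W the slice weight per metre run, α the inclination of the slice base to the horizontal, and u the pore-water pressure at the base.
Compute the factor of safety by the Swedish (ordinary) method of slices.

FS = 1.09

Ordinary method of slices: FS = Σ[c'·Δl_i + (W_i cosα_i − u_i·Δl_i)·tanφ'] / Σ W_i sinα_i, with Δl_i = b_i / cosα_i.
Slice 1: Δl = 2.3/cos1.5° = 2.301 m; N'_1 = 59·cos1.5° − 11·2.301 = 33.7; c'Δl = 24.62; W sinα = 1.5
Slice 2: Δl = 1.9/cos16.1° = 1.978 m; N'_2 = 125·cos16.1° − 5·1.978 = 110.2; c'Δl = 21.16; W sinα = 34.7
Slice 3: Δl = 1.5/cos28.7° = 1.710 m; N'_3 = 111·cos28.7° − 28·1.710 = 49.5; c'Δl = 18.30; W sinα = 53.3
Slice 4: Δl = 3.0/cos48.4° = 4.519 m; N'_4 = 128·cos48.4° − 18·4.519 = 3.6; c'Δl = 48.35; W sinα = 95.7
Σc'Δl = 112.4 kN/m; ΣN' = 197.0 kN/m; ΣW sinα = 185.2 kN/m
Resisting = 112.4 + 197.0·tan24.6° = 112.4 + 90.2 = 202.6 kN/m
FS = 202.6 / 185.2 = 1.094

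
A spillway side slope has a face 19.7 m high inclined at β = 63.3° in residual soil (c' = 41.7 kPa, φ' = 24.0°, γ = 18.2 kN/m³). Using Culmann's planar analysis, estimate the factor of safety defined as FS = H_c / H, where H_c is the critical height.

FS = 1.68

H_c = (4c'/γ) · sinβ cosφ' / [1 − cos(β − φ')]
    = (4·41.7/18.2) · sin63.3°·cos24.0° / [1 − cos39.3°]
    = 9.165 · 0.8161 / 0.2262 = 33.07 m
FS = H_c / H = 33.07 / 19.7 = 1.679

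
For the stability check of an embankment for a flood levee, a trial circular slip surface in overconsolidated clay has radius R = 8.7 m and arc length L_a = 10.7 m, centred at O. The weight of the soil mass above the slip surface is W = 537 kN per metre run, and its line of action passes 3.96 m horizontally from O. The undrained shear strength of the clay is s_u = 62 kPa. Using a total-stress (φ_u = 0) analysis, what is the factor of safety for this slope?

Taking moments about the centre O, the resisting moment is provided by the undrained shear strength acting along the arc:
M_R = s_u·L_a·R = 62·10.70·8.7 = 5771.6 kN·m/m
M_D = W·d = 537·3.96 = 2126.5 kN·m/m
FS = M_R / M_D = 5771.6 / 2126.5 = 2.714

FS = 2.71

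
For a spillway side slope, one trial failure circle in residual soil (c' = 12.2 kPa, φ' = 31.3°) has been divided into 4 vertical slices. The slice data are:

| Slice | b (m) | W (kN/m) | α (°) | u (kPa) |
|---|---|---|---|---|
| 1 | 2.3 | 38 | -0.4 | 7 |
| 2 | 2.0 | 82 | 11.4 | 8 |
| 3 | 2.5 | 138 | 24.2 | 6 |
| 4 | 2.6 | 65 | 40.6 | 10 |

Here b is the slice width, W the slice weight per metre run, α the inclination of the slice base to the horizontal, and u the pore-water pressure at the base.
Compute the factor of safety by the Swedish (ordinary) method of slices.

Ordinary method of slices: FS = Σ[c'·Δl_i + (W_i cosα_i − u_i·Δl_i)·tanφ'] / Σ W_i sinα_i, with Δl_i = b_i / cosα_i.
Slice 1: Δl = 2.3/cos(-0.4°) = 2.300 m; N'_1 = 38·cos(-0.4°) − 7·2.300 = 21.9; c'Δl = 28.06; W sinα = -0.3
Slice 2: Δl = 2.0/cos11.4° = 2.040 m; N'_2 = 82·cos11.4° − 8·2.040 = 64.1; c'Δl = 24.89; W sinα = 16.2
Slice 3: Δl = 2.5/cos24.2° = 2.741 m; N'_3 = 138·cos24.2° − 6·2.741 = 109.4; c'Δl = 33.44; W sinα = 56.6
Slice 4: Δl = 2.6/cos40.6° = 3.424 m; N'_4 = 65·cos40.6° − 10·3.424 = 15.1; c'Δl = 41.78; W sinα = 42.3
Σc'Δl = 128.2 kN/m; ΣN' = 210.5 kN/m; ΣW sinα = 114.8 kN/m
Resisting = 128.2 + 210.5·tan31.3° = 128.2 + 128.0 = 256.2 kN/m
FS = 256.2 / 114.8 = 2.231

FS = 2.23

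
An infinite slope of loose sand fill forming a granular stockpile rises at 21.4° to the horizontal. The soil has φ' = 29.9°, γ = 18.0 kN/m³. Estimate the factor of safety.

For a dry cohesionless infinite slope the factor of safety is FS = tanφ' / tanβ.
FS = tan29.9° / tan21.4° = 0.5750 / 0.3919 = 1.467

FS = 1.47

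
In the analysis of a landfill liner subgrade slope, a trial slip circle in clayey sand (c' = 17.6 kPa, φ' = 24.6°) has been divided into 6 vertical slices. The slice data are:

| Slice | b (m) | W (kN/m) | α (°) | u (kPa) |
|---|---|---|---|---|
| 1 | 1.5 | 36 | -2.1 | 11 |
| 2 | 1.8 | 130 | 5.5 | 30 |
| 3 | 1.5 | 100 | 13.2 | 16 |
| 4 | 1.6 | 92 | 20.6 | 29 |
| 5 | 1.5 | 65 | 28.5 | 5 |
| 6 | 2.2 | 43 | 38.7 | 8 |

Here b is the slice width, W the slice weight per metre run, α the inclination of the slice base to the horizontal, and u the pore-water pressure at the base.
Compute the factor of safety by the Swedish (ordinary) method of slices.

Ordinary method of slices: FS = Σ[c'·Δl_i + (W_i cosα_i − u_i·Δl_i)·tanφ'] / Σ W_i sinα_i, with Δl_i = b_i / cosα_i.
Slice 1: Δl = 1.5/cos(-2.1°) = 1.501 m; N'_1 = 36·cos(-2.1°) − 11·1.501 = 19.5; c'Δl = 26.42; W sinα = -1.3
Slice 2: Δl = 1.8/cos5.5° = 1.808 m; N'_2 = 130·cos5.5° − 30·1.808 = 75.2; c'Δl = 31.83; W sinα = 12.5
Slice 3: Δl = 1.5/cos13.2° = 1.541 m; N'_3 = 100·cos13.2° − 16·1.541 = 72.7; c'Δl = 27.12; W sinα = 22.8
Slice 4: Δl = 1.6/cos20.6° = 1.709 m; N'_4 = 92·cos20.6° − 29·1.709 = 36.5; c'Δl = 30.08; W sinα = 32.4
Slice 5: Δl = 1.5/cos28.5° = 1.707 m; N'_5 = 65·cos28.5° − 5·1.707 = 48.6; c'Δl = 30.04; W sinα = 31.0
Slice 6: Δl = 2.2/cos38.7° = 2.819 m; N'_6 = 43·cos38.7° − 8·2.819 = 11.0; c'Δl = 49.61; W sinα = 26.9
Σc'Δl = 195.1 kN/m; ΣN' = 263.5 kN/m; ΣW sinα = 124.2 kN/m
Resisting = 195.1 + 263.5·tan24.6° = 195.1 + 120.6 = 315.7 kN/m
FS = 315.7 / 124.2 = 2.541

FS = 2.54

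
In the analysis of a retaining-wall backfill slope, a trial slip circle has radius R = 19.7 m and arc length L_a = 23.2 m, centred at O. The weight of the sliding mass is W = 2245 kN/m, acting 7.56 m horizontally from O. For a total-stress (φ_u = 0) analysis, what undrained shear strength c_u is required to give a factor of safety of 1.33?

c_u = 49.4 kPa

FS = c_u·L_a·R / (W·d), so c_u = FS·W·d / (L_a·R).
c_u = 1.33·2245·7.56 / (23.20·19.7) = 22573.0 / 457.04 = 49.39 kPa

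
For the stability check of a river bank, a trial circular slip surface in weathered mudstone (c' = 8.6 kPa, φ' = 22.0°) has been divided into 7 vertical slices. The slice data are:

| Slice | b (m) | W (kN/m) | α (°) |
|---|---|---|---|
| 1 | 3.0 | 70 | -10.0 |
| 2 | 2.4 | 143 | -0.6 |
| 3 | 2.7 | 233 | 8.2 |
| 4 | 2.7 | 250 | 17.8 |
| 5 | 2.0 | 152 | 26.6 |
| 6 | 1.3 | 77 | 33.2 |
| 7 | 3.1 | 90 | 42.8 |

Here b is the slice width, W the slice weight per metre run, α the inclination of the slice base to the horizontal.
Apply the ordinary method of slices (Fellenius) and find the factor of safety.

Ordinary method of slices: FS = Σ[c'·Δl_i + (W_i cosα_i)·tanφ'] / Σ W_i sinα_i, with Δl_i = b_i / cosα_i.
Slice 1: Δl = 3.0/cos(-10.0°) = 3.046 m; N'_1 = 70·cos(-10.0°) = 68.9; c'Δl = 26.20; W sinα = -12.2
Slice 2: Δl = 2.4/cos(-0.6°) = 2.400 m; N'_2 = 143·cos(-0.6°) = 143.0; c'Δl = 20.64; W sinα = -1.5
Slice 3: Δl = 2.7/cos8.2° = 2.728 m; N'_3 = 233·cos8.2° = 230.6; c'Δl = 23.46; W sinα = 33.2
Slice 4: Δl = 2.7/cos17.8° = 2.836 m; N'_4 = 250·cos17.8° = 238.0; c'Δl = 24.39; W sinα = 76.4
Slice 5: Δl = 2.0/cos26.6° = 2.237 m; N'_5 = 152·cos26.6° = 135.9; c'Δl = 19.24; W sinα = 68.1
Slice 6: Δl = 1.3/cos33.2° = 1.554 m; N'_6 = 77·cos33.2° = 64.4; c'Δl = 13.36; W sinα = 42.2
Slice 7: Δl = 3.1/cos42.8° = 4.225 m; N'_7 = 90·cos42.8° = 66.0; c'Δl = 36.33; W sinα = 61.1
Σc'Δl = 163.6 kN/m; ΣN' = 947.0 kN/m; ΣW sinα = 267.4 kN/m
Resisting = 163.6 + 947.0·tan22.0° = 163.6 + 382.6 = 546.2 kN/m
FS = 546.2 / 267.4 = 2.043

FS = 2.04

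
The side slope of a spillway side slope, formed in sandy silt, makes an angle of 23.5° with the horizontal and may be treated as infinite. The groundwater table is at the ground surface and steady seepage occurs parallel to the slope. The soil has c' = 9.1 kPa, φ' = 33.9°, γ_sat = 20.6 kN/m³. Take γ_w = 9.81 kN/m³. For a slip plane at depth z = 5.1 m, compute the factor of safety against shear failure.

FS = 1.05

With seepage parallel to the slope and the water table at the surface, the effective normal stress on the slip plane uses the buoyant unit weight γ' = γ_sat − γ_w while the driving shear stress uses γ_sat:
FS = [c' + γ' z cos²β tanφ'] / [γ_sat z sinβ cosβ]
γ' = 20.6 − 9.81 = 10.79 kN/m³
Numerator = 9.1 + 10.79·5.1·cos²23.5°·tan33.9° = 9.1 + 10.79·5.1·0.8410·0.6720 = 40.198 kPa
Denominator = 20.6·5.1·sin23.5°·cos23.5° = 20.6·5.1·0.3987·0.9171 = 38.418 kPa
FS = 40.198 / 38.418 = 1.046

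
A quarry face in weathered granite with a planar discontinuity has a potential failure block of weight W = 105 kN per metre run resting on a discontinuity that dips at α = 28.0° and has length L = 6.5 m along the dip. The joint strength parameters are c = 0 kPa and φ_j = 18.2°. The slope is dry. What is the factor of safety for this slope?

Resolving the block weight along and normal to the plane and applying the Mohr–Coulomb strength on the joint:
N' = W cosα = 105·cos28.0° = 92.7 kN/m
Driving force T = W sinα = 105·sin28.0° = 49.3 kN/m
Resisting force R = c·L + N'·tanφ_j = 0·6.5 + 92.7·tan18.2° = 0.0 + 30.5 = 30.5 kN/m
FS = R / T = 30.5 / 49.3 = 0.618

FS = 0.62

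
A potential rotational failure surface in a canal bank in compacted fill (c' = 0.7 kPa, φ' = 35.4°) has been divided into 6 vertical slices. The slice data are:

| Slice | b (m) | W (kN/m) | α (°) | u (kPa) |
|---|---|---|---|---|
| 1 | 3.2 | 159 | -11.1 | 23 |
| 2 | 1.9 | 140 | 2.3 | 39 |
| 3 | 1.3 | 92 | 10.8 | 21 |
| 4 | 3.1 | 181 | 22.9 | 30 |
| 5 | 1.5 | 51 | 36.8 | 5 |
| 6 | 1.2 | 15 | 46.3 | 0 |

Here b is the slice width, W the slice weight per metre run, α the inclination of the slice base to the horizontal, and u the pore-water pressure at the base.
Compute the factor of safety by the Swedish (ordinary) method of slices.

FS = 2.25

Ordinary method of slices: FS = Σ[c'·Δl_i + (W_i cosα_i − u_i·Δl_i)·tanφ'] / Σ W_i sinα_i, with Δl_i = b_i / cosα_i.
Slice 1: Δl = 3.2/cos(-11.1°) = 3.261 m; N'_1 = 159·cos(-11.1°) − 23·3.261 = 81.0; c'Δl = 2.28; W sinα = -30.6
Slice 2: Δl = 1.9/cos2.3° = 1.902 m; N'_2 = 140·cos2.3° − 39·1.902 = 65.7; c'Δl = 1.33; W sinα = 5.6
Slice 3: Δl = 1.3/cos10.8° = 1.323 m; N'_3 = 92·cos10.8° − 21·1.323 = 62.6; c'Δl = 0.93; W sinα = 17.2
Slice 4: Δl = 3.1/cos22.9° = 3.365 m; N'_4 = 181·cos22.9° − 30·3.365 = 65.8; c'Δl = 2.36; W sinα = 70.4
Slice 5: Δl = 1.5/cos36.8° = 1.873 m; N'_5 = 51·cos36.8° − 5·1.873 = 31.5; c'Δl = 1.31; W sinα = 30.6
Slice 6: Δl = 1.2/cos46.3° = 1.737 m; N'_6 = 15·cos46.3° − 0·1.737 = 10.4; c'Δl = 1.22; W sinα = 10.8
Σc'Δl = 9.4 kN/m; ΣN' = 316.9 kN/m; ΣW sinα = 104.1 kN/m
Resisting = 9.4 + 316.9·tan35.4° = 9.4 + 225.2 = 234.7 kN/m
FS = 234.7 / 104.1 = 2.255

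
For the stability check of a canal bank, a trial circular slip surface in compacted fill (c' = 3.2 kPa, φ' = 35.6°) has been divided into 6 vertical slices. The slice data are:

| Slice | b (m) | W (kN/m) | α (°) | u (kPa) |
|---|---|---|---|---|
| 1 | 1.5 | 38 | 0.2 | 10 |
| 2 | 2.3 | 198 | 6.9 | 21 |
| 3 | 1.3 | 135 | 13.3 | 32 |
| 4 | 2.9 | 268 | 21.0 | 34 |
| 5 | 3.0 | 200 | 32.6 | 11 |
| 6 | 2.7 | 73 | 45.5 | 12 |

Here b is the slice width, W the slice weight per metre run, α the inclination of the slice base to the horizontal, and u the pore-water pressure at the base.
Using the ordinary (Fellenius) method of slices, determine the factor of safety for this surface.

Ordinary method of slices: FS = Σ[c'·Δl_i + (W_i cosα_i − u_i·Δl_i)·tanφ'] / Σ W_i sinα_i, with Δl_i = b_i / cosα_i.
Slice 1: Δl = 1.5/cos0.2° = 1.500 m; N'_1 = 38·cos0.2° − 10·1.500 = 23.0; c'Δl = 4.80; W sinα = 0.1
Slice 2: Δl = 2.3/cos6.9° = 2.317 m; N'_2 = 198·cos6.9° − 21·2.317 = 147.9; c'Δl = 7.41; W sinα = 23.8
Slice 3: Δl = 1.3/cos13.3° = 1.336 m; N'_3 = 135·cos13.3° − 32·1.336 = 88.6; c'Δl = 4.27; W sinα = 31.1
Slice 4: Δl = 2.9/cos21.0° = 3.106 m; N'_4 = 268·cos21.0° − 34·3.106 = 144.6; c'Δl = 9.94; W sinα = 96.0
Slice 5: Δl = 3.0/cos32.6° = 3.561 m; N'_5 = 200·cos32.6° − 11·3.561 = 129.3; c'Δl = 11.40; W sinα = 107.8
Slice 6: Δl = 2.7/cos45.5° = 3.852 m; N'_6 = 73·cos45.5° − 12·3.852 = 4.9; c'Δl = 12.33; W sinα = 52.1
Σc'Δl = 50.2 kN/m; ΣN' = 538.4 kN/m; ΣW sinα = 310.8 kN/m
Resisting = 50.2 + 538.4·tan35.6° = 50.2 + 385.4 = 435.6 kN/m
FS = 435.6 / 310.8 = 1.401

FS = 1.40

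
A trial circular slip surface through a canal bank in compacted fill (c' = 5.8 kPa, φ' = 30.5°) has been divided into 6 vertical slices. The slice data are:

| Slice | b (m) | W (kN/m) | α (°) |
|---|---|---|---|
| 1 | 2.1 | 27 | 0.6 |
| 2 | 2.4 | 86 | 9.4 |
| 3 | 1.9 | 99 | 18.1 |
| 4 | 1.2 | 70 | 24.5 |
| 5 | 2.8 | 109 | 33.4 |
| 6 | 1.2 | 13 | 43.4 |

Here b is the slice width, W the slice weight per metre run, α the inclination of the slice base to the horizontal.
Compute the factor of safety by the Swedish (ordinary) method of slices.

Ordinary method of slices: FS = Σ[c'·Δl_i + (W_i cosα_i)·tanφ'] / Σ W_i sinα_i, with Δl_i = b_i / cosα_i.
Slice 1: Δl = 2.1/cos0.6° = 2.100 m; N'_1 = 27·cos0.6° = 27.0; c'Δl = 12.18; W sinα = 0.3
Slice 2: Δl = 2.4/cos9.4° = 2.433 m; N'_2 = 86·cos9.4° = 84.8; c'Δl = 14.11; W sinα = 14.0
Slice 3: Δl = 1.9/cos18.1° = 1.999 m; N'_3 = 99·cos18.1° = 94.1; c'Δl = 11.59; W sinα = 30.8
Slice 4: Δl = 1.2/cos24.5° = 1.319 m; N'_4 = 70·cos24.5° = 63.7; c'Δl = 7.65; W sinα = 29.0
Slice 5: Δl = 2.8/cos33.4° = 3.354 m; N'_5 = 109·cos33.4° = 91.0; c'Δl = 19.45; W sinα = 60.0
Slice 6: Δl = 1.2/cos43.4° = 1.652 m; N'_6 = 13·cos43.4° = 9.4; c'Δl = 9.58; W sinα = 8.9
Σc'Δl = 74.6 kN/m; ΣN' = 370.1 kN/m; ΣW sinα = 143.0 kN/m
Resisting = 74.6 + 370.1·tan30.5° = 74.6 + 218.0 = 292.6 kN/m
FS = 292.6 / 143.0 = 2.045

FS = 2.05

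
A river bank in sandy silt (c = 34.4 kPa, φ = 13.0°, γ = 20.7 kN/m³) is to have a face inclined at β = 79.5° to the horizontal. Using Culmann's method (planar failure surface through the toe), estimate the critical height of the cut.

H_c = 10.59 m

Culmann's analysis gives the critical failure plane at α_cr = (β + φ)/2 = (79.5 + 13.0)/2 = 46.2°, and the critical height
H_c = (4c/γ) · sinβ cosφ / [1 − cos(β − φ)]
    = (4·34.4/20.7) · sin79.5°·cos13.0° / [1 − cos(66.5°)]
    = 6.647 · 0.9833·0.9744 / [1 − 0.3987]
    = 6.647 · 0.9581 / 0.6013
    = 10.59 m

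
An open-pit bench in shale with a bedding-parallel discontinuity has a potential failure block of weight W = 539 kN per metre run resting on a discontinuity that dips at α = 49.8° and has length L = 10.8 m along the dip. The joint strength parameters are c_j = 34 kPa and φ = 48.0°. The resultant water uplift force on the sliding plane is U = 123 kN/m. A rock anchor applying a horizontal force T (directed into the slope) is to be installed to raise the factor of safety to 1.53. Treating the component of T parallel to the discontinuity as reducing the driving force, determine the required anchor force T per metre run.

Resolving forces along and normal to the sliding plane, with the horizontal anchor force T adding T·sinα to the effective normal force and T·cosα acting up the plane against the driving force:
FS = [c_jL + (W cosα − U + T sinα) tanφ] / [W sinα − T cosα]
Without the anchor: N' = 224.9 kN/m, driving T_d = 411.7 kN/m, resisting R = 34·10.8 + 224.9·tan48.0° = 617.0 kN/m, FS = 1.50.
Setting FS = 1.53 and solving for T:
1.53·(411.7 − T cos49.8°) = 617.0 + T sin49.8°·tan48.0°
T·(sin49.8°·tan48.0° + 1.53·cos49.8°) = 1.53·411.7 − 617.0
T·(0.7638·1.1106 + 1.53·0.6455) = 629.9 − 617.0 = 12.9
T·1.8358 = 12.9
T = 7.0 kN/m

T = 7 kN/m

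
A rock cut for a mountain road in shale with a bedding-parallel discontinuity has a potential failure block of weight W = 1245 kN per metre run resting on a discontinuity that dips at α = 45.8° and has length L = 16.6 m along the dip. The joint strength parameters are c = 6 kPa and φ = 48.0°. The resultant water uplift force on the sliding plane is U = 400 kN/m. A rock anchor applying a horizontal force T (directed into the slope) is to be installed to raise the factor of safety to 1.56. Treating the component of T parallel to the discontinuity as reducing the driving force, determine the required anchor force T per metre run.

Resolving forces along and normal to the sliding plane, with the horizontal anchor force T adding T·sinα to the effective normal force and T·cosα acting up the plane against the driving force:
FS = [cL + (W cosα − U + T sinα) tanφ] / [W sinα − T cosα]
Without the anchor: N' = 468.0 kN/m, driving T_d = 892.6 kN/m, resisting R = 6·16.6 + 468.0·tan48.0° = 619.3 kN/m, FS = 0.69.
Setting FS = 1.56 and solving for T:
1.56·(892.6 − T cos45.8°) = 619.3 + T sin45.8°·tan48.0°
T·(sin45.8°·tan48.0° + 1.56·cos45.8°) = 1.56·892.6 − 619.3
T·(0.7169·1.1106 + 1.56·0.6972) = 1392.4 − 619.3 = 773.0
T·1.8838 = 773.0
T = 410.4 kN/m

T = 410 kN/m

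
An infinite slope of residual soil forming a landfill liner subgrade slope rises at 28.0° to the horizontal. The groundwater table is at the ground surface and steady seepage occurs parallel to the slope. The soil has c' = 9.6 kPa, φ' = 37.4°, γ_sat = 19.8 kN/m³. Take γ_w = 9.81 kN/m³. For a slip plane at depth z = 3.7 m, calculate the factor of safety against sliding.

FS = 1.04

With seepage parallel to the slope and the water table at the surface, the effective normal stress on the slip plane uses the buoyant unit weight γ' = γ_sat − γ_w while the driving shear stress uses γ_sat:
FS = [c' + γ' z cos²β tanφ'] / [γ_sat z sinβ cosβ]
γ' = 19.8 − 9.81 = 9.99 kN/m³
Numerator = 9.6 + 9.99·3.7·cos²28.0°·tan37.4° = 9.6 + 9.99·3.7·0.7796·0.7646 = 31.632 kPa
Denominator = 19.8·3.7·sin28.0°·cos28.0° = 19.8·3.7·0.4695·0.8829 = 30.368 kPa
FS = 31.632 / 30.368 = 1.042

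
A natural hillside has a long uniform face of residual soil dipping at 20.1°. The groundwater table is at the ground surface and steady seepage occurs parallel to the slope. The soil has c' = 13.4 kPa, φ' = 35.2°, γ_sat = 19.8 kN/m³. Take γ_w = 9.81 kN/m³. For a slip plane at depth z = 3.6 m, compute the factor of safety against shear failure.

With seepage parallel to the slope and the water table at the surface, the effective normal stress on the slip plane uses the buoyant unit weight γ' = γ_sat − γ_w while the driving shear stress uses γ_sat:
FS = [c' + γ' z cos²β tanφ'] / [γ_sat z sinβ cosβ]
γ' = 19.8 − 9.81 = 9.99 kN/m³
Numerator = 13.4 + 9.99·3.6·cos²20.1°·tan35.2° = 13.4 + 9.99·3.6·0.8819·0.7054 = 35.774 kPa
Denominator = 19.8·3.6·sin20.1°·cos20.1° = 19.8·3.6·0.3437·0.9391 = 23.004 kPa
FS = 35.774 / 23.004 = 1.555

FS = 1.56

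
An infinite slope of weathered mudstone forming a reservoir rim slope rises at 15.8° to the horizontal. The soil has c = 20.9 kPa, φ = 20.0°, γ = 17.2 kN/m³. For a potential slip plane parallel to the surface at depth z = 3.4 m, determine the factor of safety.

FS = 2.65

For an infinite slope with a slip plane parallel to the surface (no pore pressure): FS = [c + γz cos²β tanφ] / [γz sinβ cosβ].
γz = 17.2·3.4 = 58.48 kN/m²
Numerator = 20.9 + 58.48·cos²15.8°·tan20.0° = 20.9 + 58.48·0.9259·0.3640 = 40.607 kPa
Denominator = 58.48·sin15.8°·cos15.8° = 58.48·0.2723·0.9622 = 15.321 kPa
FS = 40.607 / 15.321 = 2.650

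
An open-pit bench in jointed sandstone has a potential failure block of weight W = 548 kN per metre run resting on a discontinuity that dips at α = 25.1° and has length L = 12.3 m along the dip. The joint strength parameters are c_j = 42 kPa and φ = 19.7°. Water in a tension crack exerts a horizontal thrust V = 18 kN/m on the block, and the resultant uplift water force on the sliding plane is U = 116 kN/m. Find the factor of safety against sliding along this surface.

Resolving the block weight along and normal to the plane and applying the Mohr–Coulomb strength on the joint:
N' = W cosα − U − V sinα = 548·cos25.1° − 116 − 18·sin25.1° = 372.6 kN/m
Driving force T = W sinα + V cosα = 548·sin25.1° + 18·cos25.1° = 248.8 kN/m
Resisting force R = c_j·L + N'·tanφ = 42·12.3 + 372.6·tan19.7° = 516.6 + 133.4 = 650.0 kN/m
FS = R / T = 650.0 / 248.8 = 2.613

FS = 2.61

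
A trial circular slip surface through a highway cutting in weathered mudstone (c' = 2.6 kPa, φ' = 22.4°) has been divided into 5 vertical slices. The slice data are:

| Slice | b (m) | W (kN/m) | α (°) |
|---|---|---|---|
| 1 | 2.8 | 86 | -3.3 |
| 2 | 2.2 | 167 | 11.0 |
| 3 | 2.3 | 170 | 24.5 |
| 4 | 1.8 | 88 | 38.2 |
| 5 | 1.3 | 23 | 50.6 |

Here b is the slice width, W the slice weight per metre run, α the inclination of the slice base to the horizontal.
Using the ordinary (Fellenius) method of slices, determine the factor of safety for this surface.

FS = 1.37

Ordinary method of slices: FS = Σ[c'·Δl_i + (W_i cosα_i)·tanφ'] / Σ W_i sinα_i, with Δl_i = b_i / cosα_i.
Slice 1: Δl = 2.8/cos(-3.3°) = 2.805 m; N'_1 = 86·cos(-3.3°) = 85.9; c'Δl = 7.29; W sinα = -5.0
Slice 2: Δl = 2.2/cos11.0° = 2.241 m; N'_2 = 167·cos11.0° = 163.9; c'Δl = 5.83; W sinα = 31.9
Slice 3: Δl = 2.3/cos24.5° = 2.528 m; N'_3 = 170·cos24.5° = 154.7; c'Δl = 6.57; W sinα = 70.5
Slice 4: Δl = 1.8/cos38.2° = 2.290 m; N'_4 = 88·cos38.2° = 69.2; c'Δl = 5.96; W sinα = 54.4
Slice 5: Δl = 1.3/cos50.6° = 2.048 m; N'_5 = 23·cos50.6° = 14.6; c'Δl = 5.33; W sinα = 17.8
Σc'Δl = 31.0 kN/m; ΣN' = 488.2 kN/m; ΣW sinα = 169.6 kN/m
Resisting = 31.0 + 488.2·tan22.4° = 31.0 + 201.2 = 232.2 kN/m
FS = 232.2 / 169.6 = 1.369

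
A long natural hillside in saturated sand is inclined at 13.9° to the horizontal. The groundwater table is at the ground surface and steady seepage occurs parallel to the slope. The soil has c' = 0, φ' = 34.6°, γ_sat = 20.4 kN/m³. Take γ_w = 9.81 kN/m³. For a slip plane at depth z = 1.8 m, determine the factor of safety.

With seepage parallel to the slope and the water table at the surface, the effective normal stress on the slip plane uses the buoyant unit weight γ' = γ_sat − γ_w while the driving shear stress uses γ_sat:
FS = [c' + γ' z cos²β tanφ'] / [γ_sat z sinβ cosβ]
(For c' = 0 this reduces to FS = (γ'/γ_sat)·tanφ'/tanβ.)
γ' = 20.4 − 9.81 = 10.59 kN/m³
Numerator = 0.0 + 10.59·1.8·cos²13.9°·tan34.6° = 0.0 + 10.59·1.8·0.9423·0.6899 = 12.391 kPa
Denominator = 20.4·1.8·sin13.9°·cos13.9° = 20.4·1.8·0.2402·0.9707 = 8.563 kPa
FS = 12.391 / 8.563 = 1.447

FS = 1.45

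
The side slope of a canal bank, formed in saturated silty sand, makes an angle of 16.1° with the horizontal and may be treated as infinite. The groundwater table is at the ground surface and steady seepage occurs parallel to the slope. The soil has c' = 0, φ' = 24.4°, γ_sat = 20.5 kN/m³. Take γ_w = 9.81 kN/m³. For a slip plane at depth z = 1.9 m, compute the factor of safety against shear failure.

With seepage parallel to the slope and the water table at the surface, the effective normal stress on the slip plane uses the buoyant unit weight γ' = γ_sat − γ_w while the driving shear stress uses γ_sat:
FS = [c' + γ' z cos²β tanφ'] / [γ_sat z sinβ cosβ]
(For c' = 0 this reduces to FS = (γ'/γ_sat)·tanφ'/tanβ.)
γ' = 20.5 − 9.81 = 10.69 kN/m³
Numerator = 0.0 + 10.69·1.9·cos²16.1°·tan24.4° = 0.0 + 10.69·1.9·0.9231·0.4536 = 8.505 kPa
Denominator = 20.5·1.9·sin16.1°·cos16.1° = 20.5·1.9·0.2773·0.9608 = 10.378 kPa
FS = 8.505 / 10.378 = 0.820

FS = 0.82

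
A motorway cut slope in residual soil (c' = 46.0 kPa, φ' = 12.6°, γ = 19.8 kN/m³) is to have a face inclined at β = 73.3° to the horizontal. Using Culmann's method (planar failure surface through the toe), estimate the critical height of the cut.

Culmann's analysis gives the critical failure plane at α_cr = (β + φ')/2 = (73.3 + 12.6)/2 = 42.9°, and the critical height
H_c = (4c'/γ) · sinβ cosφ' / [1 − cos(β − φ')]
    = (4·46.0/19.8) · sin73.3°·cos12.6° / [1 − cos(60.7°)]
    = 9.293 · 0.9578·0.9759 / [1 − 0.4894]
    = 9.293 · 0.9348 / 0.5106
    = 17.01 m

H_c = 17.01 m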